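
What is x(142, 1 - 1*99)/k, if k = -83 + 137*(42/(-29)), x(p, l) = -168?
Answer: 4872/8161 ≈ 0.59699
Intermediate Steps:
k = -8161/29 (k = -83 + 137*(42*(-1/29)) = -83 + 137*(-42/29) = -83 - 5754/29 = -8161/29 ≈ -281.41)
x(142, 1 - 1*99)/k = -168/(-8161/29) = -168*(-29/8161) = 4872/8161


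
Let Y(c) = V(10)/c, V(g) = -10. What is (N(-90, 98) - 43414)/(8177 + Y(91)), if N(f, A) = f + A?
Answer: -3949946/744097 ≈ -5.3084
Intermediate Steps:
N(f, A) = A + f
Y(c) = -10/c
(N(-90, 98) - 43414)/(8177 + Y(91)) = ((98 - 90) - 43414)/(8177 - 10/91) = (8 - 43414)/(8177 - 10*1/91) = -43406/(8177 - 10/91) = -43406/744097/91 = -43406*91/744097 = -3949946/744097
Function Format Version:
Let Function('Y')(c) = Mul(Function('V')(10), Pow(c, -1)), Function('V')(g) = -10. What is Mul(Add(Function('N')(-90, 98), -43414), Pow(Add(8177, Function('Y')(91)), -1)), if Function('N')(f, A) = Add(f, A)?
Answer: Rational(-3949946, 744097) ≈ -5.3084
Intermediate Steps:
Function('N')(f, A) = Add(A, f)
Function('Y')(c) = Mul(-10, Pow(c, -1))
Mul(Add(Function('N')(-90, 98), -43414), Pow(Add(8177, Function('Y')(91)), -1)) = Mul(Add(Add(98, -90), -43414), Pow(Add(8177, Mul(-10, Pow(91, -1))), -1)) = Mul(Add(8, -43414), Pow(Add(8177, Mul(-10, Rational(1, 91))), -1)) = Mul(-43406, Pow(Add(8177, Rational(-10, 91)), -1)) = Mul(-43406, Pow(Rational(744097, 91), -1)) = Mul(-43406, Rational(91, 744097)) = Rational(-3949946, 744097)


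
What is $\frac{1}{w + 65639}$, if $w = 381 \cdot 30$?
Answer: $\frac{1}{77069} \approx 1.2975 \cdot 10^{-5}$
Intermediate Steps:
$w = 11430$
$\frac{1}{w + 65639} = \frac{1}{11430 + 65639} = \frac{1}{77069}$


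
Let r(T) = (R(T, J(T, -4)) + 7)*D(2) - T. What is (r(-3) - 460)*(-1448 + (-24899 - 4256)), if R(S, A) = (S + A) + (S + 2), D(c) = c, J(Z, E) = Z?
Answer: 13985571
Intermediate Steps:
R(S, A) = 2 + A + 2*S (R(S, A) = (A + S) + (2 + S) = 2 + A + 2*S)
r(T) = 18 + 5*T (r(T) = ((2 + T + 2*T) + 7)*2 - T = ((2 + 3*T) + 7)*2 - T = (9 + 3*T)*2 - T = (18 + 6*T) - T = 18 + 5*T)
(r(-3) - 460)*(-1448 + (-24899 - 4256)) = ((18 + 5*(-3)) - 460)*(-1448 + (-24899 - 4256)) = ((18 - 15) - 460)*(-1448 - 29155) = (3 - 460)*(-30603) = -457*(-30603) = 13985571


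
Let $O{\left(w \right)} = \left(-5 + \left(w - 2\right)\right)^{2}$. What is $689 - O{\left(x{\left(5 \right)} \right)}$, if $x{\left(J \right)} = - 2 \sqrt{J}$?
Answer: $620 - 28 \sqrt{5} \approx 557.39$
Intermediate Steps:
$O{\left(w \right)} = \left(-7 + w\right)^{2}$ ($O{\left(w \right)} = \left(-5 + \left(w - 2\right)\right)^{2} = \left(-5 + \left(-2 + w\right)\right)^{2} = \left(-7 + w\right)^{2}$)
$689 - O{\left(x{\left(5 \right)} \right)} = 689 - \left(-7 - 2 \sqrt{5}\right)^{2}$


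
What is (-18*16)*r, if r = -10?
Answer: 2880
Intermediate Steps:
(-18*16)*r = -18*16*(-10) = -288*(-10) = 2880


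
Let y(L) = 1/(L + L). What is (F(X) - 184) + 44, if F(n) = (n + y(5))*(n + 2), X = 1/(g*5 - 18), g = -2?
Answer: -109661/784 ≈ -139.87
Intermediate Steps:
y(L) = 1/(2*L)
X = -1/28 (X = 1/(-2*5 - 18) = 1/(-10 - 18) = 1/(-28) = -1/28 ≈ -0.035714)
F(n) = (2 + n)*(⅒ + n) (F(n) = (n + (½)/5)*(n + 2) = (n + (½)*(⅕))*(2 + n) = (n + ⅒)*(2 + n) = (⅒ + n)*(2 + n) = (2 + n)*(⅒ + n))
(F(X) - 184) + 44 = ((⅕ + (-1/28)² + (21/10)*(-1/28)) - 184) + 44 = ((⅕ + 1/784 - 3/40) - 184) + 44 = (99/784 - 184) + 44 = -144157/784 + 44 = -109661/784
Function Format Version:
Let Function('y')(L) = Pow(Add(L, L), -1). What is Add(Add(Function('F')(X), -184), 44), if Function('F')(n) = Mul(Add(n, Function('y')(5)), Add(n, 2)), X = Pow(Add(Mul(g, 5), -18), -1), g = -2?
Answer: Rational(-109661, 784) ≈ -139.87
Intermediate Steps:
Function('y')(L) = Mul(Rational(1, 2), Pow(L, -1)) (Function('y')(L) = Pow(Mul(2, L), -1) = Mul(Rational(1, 2), Pow(L, -1)))
X = Rational(-1, 28) (X = Pow(Add(Mul(-2, 5), -18), -1) = Pow(Add(-10, -18), -1) = Pow(-28, -1) = Rational(-1, 28) ≈ -0.035714)
Function('F')(n) = Mul(Add(2, n), Add(Rational(1, 10), n)) (Function('F')(n) = Mul(Add(n, Mul(Rational(1, 2), Pow(5, -1))), Add(n, 2)) = Mul(Add(n, Mul(Rational(1, 2), Rational(1, 5))), Add(2, n)) = Mul(Add(n, Rational(1, 10)), Add(2, n)) = Mul(Add(Rational(1, 10), n), Add(2, n)) = Mul(Add(2, n), Add(Rational(1, 10), n)))
Add(Add(Function('F')(X), -184), 44) = Add(Add(Add(Rational(1, 5), Pow(Rational(-1, 28), 2), Mul(Rational(21, 10), Rational(-1, 28))), -184), 44) = Add(Add(Add(Rational(1, 5), Rational(1, 784), Rational(-3, 40)), -184), 44) = Add(Add(Rational(99, 784), -184), 44) = Add(Rational(-144157, 784), 44) = Rational(-109661, 784)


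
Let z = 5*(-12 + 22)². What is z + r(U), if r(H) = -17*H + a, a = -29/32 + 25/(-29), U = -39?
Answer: 1077623/928 ≈ 1161.2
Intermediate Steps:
z = 500 (z = 5*10² = 5*100 = 500)
a = -1641/928 (a = -29*1/32 + 25*(-1/29) = -29/32 - 25/29 = -1641/928 ≈ -1.7683)
r(H) = -1641/928 - 17*H (r(H) = -17*H - 1641/928 = -1641/928 - 17*H)
z + r(U) = 500 + (-1641/928 - 17*(-39)) = 500 + (-1641/928 + 663) = 500 + 613623/928 = 1077623/928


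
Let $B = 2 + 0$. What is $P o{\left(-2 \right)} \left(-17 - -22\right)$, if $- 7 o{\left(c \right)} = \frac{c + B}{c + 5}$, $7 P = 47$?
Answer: $0$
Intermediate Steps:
$P = \frac{47}{7}$ ($P = \frac{1}{7} \cdot 47 = \frac{47}{7} \approx 6.7143$)
$B = 2$
$o{\left(c \right)} = - \frac{2 + c}{7 \left(5 + c\right)}$ ($o{\left(c \right)} = - \frac{\left(c + 2\right) \frac{1}{c + 5}}{7} = - \frac{\left(2 + c\right) \frac{1}{5 + c}}{7} = - \frac{\frac{1}{5 + c} \left(2 + c\right)}{7} = - \frac{2 + c}{7 \left(5 + c\right)}$)
$P o{\left(-2 \right)} \left(-17 - -22\right) = \frac{47 \frac{-2 - -2}{7 \left(5 - 2\right)}}{7} \left(-17 - -22\right) = \frac{47 \frac{-2 + 2}{7 \cdot 3}}{7} \left(-17 + 22\right) = \frac{47 \cdot \frac{1}{7} \cdot \frac{1}{3} \cdot 0}{7} \cdot 5 = \frac{47}{7} \cdot 0 \cdot 5 = 0 \cdot 5 = 0$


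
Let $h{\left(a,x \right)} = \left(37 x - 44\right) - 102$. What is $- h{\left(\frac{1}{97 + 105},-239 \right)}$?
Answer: $8989$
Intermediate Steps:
$h{\left(a,x \right)} = -146 + 37 x$ ($h{\left(a,x \right)} = \left(-44 + 37 x\right) - 102 = -146 + 37 x$)
$- h{\left(\frac{1}{97 + 105},-239 \right)} = - (-146 + 37 \left(-239\right)) = - (-146 - 8843) = \left(-1\right) \left(-8989\right) = 8989$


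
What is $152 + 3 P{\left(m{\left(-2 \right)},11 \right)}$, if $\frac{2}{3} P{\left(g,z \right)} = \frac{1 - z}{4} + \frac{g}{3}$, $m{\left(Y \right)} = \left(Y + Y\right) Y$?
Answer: $\frac{611}{4} \approx 152.75$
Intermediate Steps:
$m{\left(Y \right)} = 2 Y^{2}$ ($m{\left(Y \right)} = 2 Y Y = 2 Y^{2}$)
$P{\left(g,z \right)} = \frac{3}{8} + \frac{g}{2} - \frac{3 z}{8}$ ($P{\left(g,z \right)} = \frac{3 \left(\frac{1 - z}{4} + \frac{g}{3}\right)}{2} = \frac{3 \left(\left(1 - z\right) \frac{1}{4} + g \frac{1}{3}\right)}{2} = \frac{3 \left(\left(\frac{1}{4} - \frac{z}{4}\right) + \frac{g}{3}\right)}{2} = \frac{3 \left(\frac{1}{4} - \frac{z}{4} + \frac{g}{3}\right)}{2} = \frac{3}{8} + \frac{g}{2} - \frac{3 z}{8}$)
$152 + 3 P{\left(m{\left(-2 \right)},11 \right)} = 152 + 3 \left(\frac{3}{8} + \frac{2 \left(-2\right)^{2}}{2} - \frac{33}{8}\right) = 152 + 3 \left(\frac{3}{8} + \frac{2 \cdot 4}{2} - \frac{33}{8}\right) = 152 + 3 \left(\frac{3}{8} + \frac{1}{2} \cdot 8 - \frac{33}{8}\right) = 152 + 3 \left(\frac{3}{8} + 4 - \frac{33}{8}\right) = 152 + 3 \cdot \frac{1}{4} = 152 + \frac{3}{4} = \frac{611}{4}$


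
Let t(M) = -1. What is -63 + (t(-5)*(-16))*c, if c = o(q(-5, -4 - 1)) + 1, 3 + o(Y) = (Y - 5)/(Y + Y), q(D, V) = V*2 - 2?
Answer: -251/3 ≈ -83.667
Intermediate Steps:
q(D, V) = -2 + 2*V (q(D, V) = 2*V - 2 = -2 + 2*V)
o(Y) = -3 + (-5 + Y)/(2*Y) (o(Y) = -3 + (Y - 5)/(Y + Y) = -3 + (-5 + Y)/((2*Y)) = -3 + (-5 + Y)*(1/(2*Y)) = -3 + (-5 + Y)/(2*Y))
c = -31/24 (c = 5*(-1 - (-2 + 2*(-4 - 1)))/(2*(-2 + 2*(-4 - 1))) + 1 = 5*(-1 - (-2 + 2*(-5)))/(2*(-2 + 2*(-5))) + 1 = 5*(-1 - (-2 - 10))/(2*(-2 - 10)) + 1 = (5/2)*(-1 - 1*(-12))/(-12) + 1 = (5/2)*(-1/12)*(-1 + 12) + 1 = (5/2)*(-1/12)*11 + 1 = -55/24 + 1 = -31/24 ≈ -1.2917)
-63 + (t(-5)*(-16))*c = -63 - 1*(-16)*(-31/24) = -63 + 16*(-31/24) = -63 - 62/3 = -251/3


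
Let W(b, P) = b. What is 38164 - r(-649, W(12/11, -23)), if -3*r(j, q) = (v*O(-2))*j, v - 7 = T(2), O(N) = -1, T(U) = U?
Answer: 40111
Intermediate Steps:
v = 9 (v = 7 + 2 = 9)
r(j, q) = 3*j (r(j, q) = -9*(-1)*j/3 = -(-3)*j = 3*j)
38164 - r(-649, W(12/11, -23)) = 38164 - 3*(-649) = 38164 - 1*(-1947) = 38164 + 1947 = 40111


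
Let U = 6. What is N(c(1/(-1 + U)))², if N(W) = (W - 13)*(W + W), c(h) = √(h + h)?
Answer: 6776/25 - 208*√10/25 ≈ 244.73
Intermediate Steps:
c(h) = √2*√h (c(h) = √(2*h) = √2*√h)
N(W) = 2*W*(-13 + W) (N(W) = (-13 + W)*(2*W) = 2*W*(-13 + W))
N(c(1/(-1 + U)))² = (2*(√2*√(1/(-1 + 6)))*(-13 + √2*√(1/(-1 + 6))))² = (2*(√2*√(1/5))*(-13 + √2*√(1/5)))² = (2*(√2*√(⅕))*(-13 + √2*√(⅕)))² = (2*(√2*(√5/5))*(-13 + √2*(√5/5)))² = (2*(√10/5)*(-13 + √10/5))² = (2*√10*(-13 + √10/5)/5)² = 8*(-13 + √10/5)²/5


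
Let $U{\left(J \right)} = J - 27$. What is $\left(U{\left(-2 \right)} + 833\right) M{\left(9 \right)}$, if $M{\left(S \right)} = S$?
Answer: $7236$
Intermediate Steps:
$U{\left(J \right)} = -27 + J$
$\left(U{\left(-2 \right)} + 833\right) M{\left(9 \right)} = \left(\left(-27 - 2\right) + 833\right) 9 = \left(-29 + 833\right) 9 = 804 \cdot 9 = 7236$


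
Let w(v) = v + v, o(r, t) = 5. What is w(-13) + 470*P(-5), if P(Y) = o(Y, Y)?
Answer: 2324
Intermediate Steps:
P(Y) = 5
w(v) = 2*v
w(-13) + 470*P(-5) = 2*(-13) + 470*5 = -26 + 2350 = 2324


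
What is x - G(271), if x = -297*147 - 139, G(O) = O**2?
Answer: -117239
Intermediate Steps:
x = -43798 (x = -43659 - 139 = -43798)
x - G(271) = -43798 - 1*271**2 = -43798 - 1*73441 = -43798 - 73441 = -117239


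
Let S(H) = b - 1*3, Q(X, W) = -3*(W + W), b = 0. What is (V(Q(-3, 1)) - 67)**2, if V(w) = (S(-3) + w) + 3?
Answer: 5329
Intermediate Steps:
Q(X, W) = -6*W
S(H) = -3 (S(H) = 0 - 1*3 = 0 - 3 = -3)
V(w) = w (V(w) = (-3 + w) + 3 = w)
(V(Q(-3, 1)) - 67)**2 = (-6*1 - 67)**2 = (-6 - 67)**2 = (-73)**2 = 5329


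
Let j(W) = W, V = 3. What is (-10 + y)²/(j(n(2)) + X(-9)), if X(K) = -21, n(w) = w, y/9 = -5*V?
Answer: -21025/19 ≈ -1106.6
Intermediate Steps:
y = -135 (y = 9*(-5*3) = 9*(-15) = -135)
(-10 + y)²/(j(n(2)) + X(-9)) = (-10 - 135)²/(2 - 21) = (-145)²/(-19) = 21025*(-1/19) = -21025/19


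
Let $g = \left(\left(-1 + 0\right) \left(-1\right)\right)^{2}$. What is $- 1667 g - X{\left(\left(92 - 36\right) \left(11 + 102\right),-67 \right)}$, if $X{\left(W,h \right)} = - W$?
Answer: $4661$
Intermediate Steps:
$g = 1$ ($g = \left(\left(-1\right) \left(-1\right)\right)^{2} = 1^{2} = 1$)
$- 1667 g - X{\left(\left(92 - 36\right) \left(11 + 102\right),-67 \right)} = \left(-1667\right) 1 - - \left(92 - 36\right) \left(11 + 102\right) = -1667 - - 56 \cdot 113 = -1667 - \left(-1\right) 6328 = -1667 - -6328 = -1667 + 6328 = 4661$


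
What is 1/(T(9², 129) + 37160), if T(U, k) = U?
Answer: 1/37241 ≈ 2.6852e-5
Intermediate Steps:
1/(T(9², 129) + 37160) = 1/(9² + 37160) = 1/(81 + 37160) = 1/37241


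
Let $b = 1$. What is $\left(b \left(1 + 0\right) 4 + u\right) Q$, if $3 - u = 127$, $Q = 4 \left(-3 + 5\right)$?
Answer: $-960$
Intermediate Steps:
$Q = 8$ ($Q = 4 \cdot 2 = 8$)
$u = -124$ ($u = 3 - 127 = -124$)
$\left(b \left(1 + 0\right) 4 + u\right) Q = \left(1 \left(1 + 0\right) 4 - 124\right) 8 = \left(1 \cdot 1 \cdot 4 - 124\right) 8 = \left(1 \cdot 4 - 124\right) 8 = \left(4 - 124\right) 8 = \left(-120\right) 8 = -960$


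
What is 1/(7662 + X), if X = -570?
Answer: 1/7092 ≈ 0.00014100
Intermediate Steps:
1/(7662 + X) = 1/(7662 - 570) = 1/7092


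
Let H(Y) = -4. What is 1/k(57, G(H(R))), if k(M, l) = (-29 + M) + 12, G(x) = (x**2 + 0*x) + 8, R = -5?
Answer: 1/40 ≈ 0.025000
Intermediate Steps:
G(x) = 8 + x**2 (G(x) = (x**2 + 0) + 8 = x**2 + 8 = 8 + x**2)
k(M, l) = -17 + M
1/k(57, G(H(R))) = 1/(-17 + 57) = 1/40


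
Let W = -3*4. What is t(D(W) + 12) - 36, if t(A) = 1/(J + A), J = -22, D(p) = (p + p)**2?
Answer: -20375/566 ≈ -35.998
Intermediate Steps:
W = -12
D(p) = 4*p**2 (D(p) = (2*p)**2 = 4*p**2)
t(A) = 1/(-22 + A)
t(D(W) + 12) - 36 = 1/(-22 + (4*(-12)**2 + 12)) - 36 = 1/(-22 + (4*144 + 12)) - 36 = 1/(-22 + (576 + 12)) - 36 = 1/(-22 + 588) - 36 = 1/566 - 36 = -20375/566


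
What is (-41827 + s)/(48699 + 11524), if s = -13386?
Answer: -55213/60223 ≈ -0.91681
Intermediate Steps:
(-41827 + s)/(48699 + 11524) = (-41827 - 13386)/(48699 + 11524) = -55213/60223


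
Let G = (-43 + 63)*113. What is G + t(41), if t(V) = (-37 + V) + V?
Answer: 2305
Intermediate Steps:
t(V) = -37 + 2*V
G = 2260 (G = 20*113 = 2260)
G + t(41) = 2260 + (-37 + 2*41) = 2260 + (-37 + 82) = 2260 + 45 = 2305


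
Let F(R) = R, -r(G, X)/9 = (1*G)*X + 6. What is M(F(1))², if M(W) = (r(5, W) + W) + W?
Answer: 9409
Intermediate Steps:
r(G, X) = -54 - 9*G*X (r(G, X) = -9*((1*G)*X + 6) = -9*(G*X + 6) = -9*(6 + G*X) = -54 - 9*G*X)
M(W) = -54 - 43*W (M(W) = ((-54 - 9*5*W) + W) + W = ((-54 - 45*W) + W) + W = (-54 - 44*W) + W = -54 - 43*W)
M(F(1))² = (-54 - 43*1)² = (-54 - 43)² = (-97)² = 9409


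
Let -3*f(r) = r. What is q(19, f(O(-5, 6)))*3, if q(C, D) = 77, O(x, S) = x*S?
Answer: 231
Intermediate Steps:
O(x, S) = S*x
f(r) = -r/3
q(19, f(O(-5, 6)))*3 = 77*3 = 231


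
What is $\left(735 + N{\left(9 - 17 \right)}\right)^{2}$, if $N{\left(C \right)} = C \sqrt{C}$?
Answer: $539713 - 23520 i \sqrt{2} \approx 5.3971 \cdot 10^{5} - 33262.0 i$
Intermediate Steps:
$N{\left(C \right)} = C^{\frac{3}{2}}$
$\left(735 + N{\left(9 - 17 \right)}\right)^{2} = \left(735 + \left(9 - 17\right)^{\frac{3}{2}}\right)^{2} = \left(735 + \left(-8\right)^{\frac{3}{2}}\right)^{2} = \left(735 - 16 i \sqrt{2}\right)^{2}$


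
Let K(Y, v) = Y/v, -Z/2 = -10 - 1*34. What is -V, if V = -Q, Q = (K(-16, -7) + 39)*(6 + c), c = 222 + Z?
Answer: 91324/7 ≈ 13046.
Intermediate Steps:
Z = 88 (Z = -2*(-10 - 1*34) = -2*(-10 - 34) = -2*(-44) = 88)
c = 310 (c = 222 + 88 = 310)
Q = 91324/7 (Q = (-16/(-7) + 39)*(6 + 310) = (-16*(-1/7) + 39)*316 = (16/7 + 39)*316 = (289/7)*316 = 91324/7 ≈ 13046.)
V = -91324/7 (V = -1*91324/7 = -91324/7 ≈ -13046.)
-V = -1*(-91324/7) = 91324/7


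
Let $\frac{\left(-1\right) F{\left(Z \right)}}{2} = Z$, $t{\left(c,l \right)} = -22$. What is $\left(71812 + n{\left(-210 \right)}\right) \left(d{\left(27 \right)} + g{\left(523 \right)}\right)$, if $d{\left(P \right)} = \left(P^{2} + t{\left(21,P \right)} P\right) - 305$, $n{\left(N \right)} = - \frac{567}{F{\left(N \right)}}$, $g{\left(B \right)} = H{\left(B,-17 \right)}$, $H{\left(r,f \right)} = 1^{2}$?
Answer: $- \frac{242719997}{20} \approx -1.2136 \cdot 10^{7}$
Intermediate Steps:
$F{\left(Z \right)} = - 2 Z$
$H{\left(r,f \right)} = 1$
$g{\left(B \right)} = 1$
$n{\left(N \right)} = \frac{567}{2 N}$ ($n{\left(N \right)} = - \frac{567}{\left(-2\right) N} = - 567 \left(- \frac{1}{2 N}\right) = \frac{567}{2 N}$)
$d{\left(P \right)} = -305 + P^{2} - 22 P$ ($d{\left(P \right)} = \left(P^{2} - 22 P\right) - 305 = -305 + P^{2} - 22 P$)
$\left(71812 + n{\left(-210 \right)}\right) \left(d{\left(27 \right)} + g{\left(523 \right)}\right) = \left(71812 + \frac{567}{2 \left(-210\right)}\right) \left(\left(-305 + 27^{2} - 594\right) + 1\right) = \left(71812 + \frac{567}{2} \left(- \frac{1}{210}\right)\right) \left(\left(-305 + 729 - 594\right) + 1\right) = \left(71812 - \frac{27}{20}\right) \left(-170 + 1\right) = \frac{1436213}{20} \left(-169\right) = - \frac{242719997}{20}$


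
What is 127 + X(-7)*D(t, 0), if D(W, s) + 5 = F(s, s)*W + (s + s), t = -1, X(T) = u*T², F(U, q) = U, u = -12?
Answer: 3067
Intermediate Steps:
X(T) = -12*T²
D(W, s) = -5 + 2*s + W*s (D(W, s) = -5 + (s*W + (s + s)) = -5 + (W*s + 2*s) = -5 + (2*s + W*s) = -5 + 2*s + W*s)
127 + X(-7)*D(t, 0) = 127 + (-12*(-7)²)*(-5 + 2*0 - 1*0) = 127 + (-12*49)*(-5 + 0 + 0) = 127 - 588*(-5) = 127 + 2940 = 3067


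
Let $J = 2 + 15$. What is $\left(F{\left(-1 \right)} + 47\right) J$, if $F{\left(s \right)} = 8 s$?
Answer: $663$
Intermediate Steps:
$J = 17$
$\left(F{\left(-1 \right)} + 47\right) J = \left(8 \left(-1\right) + 47\right) 17 = \left(-8 + 47\right) 17 = 39 \cdot 17 = 663$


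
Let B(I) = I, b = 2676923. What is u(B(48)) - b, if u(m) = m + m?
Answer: -2676827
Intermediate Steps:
u(m) = 2*m
u(B(48)) - b = 2*48 - 1*2676923 = 96 - 2676923 = -2676827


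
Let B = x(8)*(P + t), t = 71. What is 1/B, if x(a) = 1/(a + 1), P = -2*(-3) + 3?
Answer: 9/80 ≈ 0.11250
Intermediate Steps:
P = 9 (P = 6 + 3 = 9)
x(a) = 1/(1 + a)
B = 80/9 (B = (9 + 71)/(1 + 8) = 80/9 ≈ 8.8889)
1/B = 1/(80/9) = 9/80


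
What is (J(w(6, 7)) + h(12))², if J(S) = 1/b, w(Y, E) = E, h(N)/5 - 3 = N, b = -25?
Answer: 3511876/625 ≈ 5619.0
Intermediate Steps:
h(N) = 15 + 5*N
J(S) = -1/25 (J(S) = 1/(-25) = -1/25)
(J(w(6, 7)) + h(12))² = (-1/25 + (15 + 5*12))² = (-1/25 + (15 + 60))² = (-1/25 + 75)² = (1874/25)² = 3511876/625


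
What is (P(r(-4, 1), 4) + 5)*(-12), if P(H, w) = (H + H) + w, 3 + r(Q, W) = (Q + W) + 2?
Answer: -12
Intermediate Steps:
r(Q, W) = -1 + Q + W (r(Q, W) = -3 + ((Q + W) + 2) = -3 + (2 + Q + W) = -1 + Q + W)
P(H, w) = w + 2*H (P(H, w) = 2*H + w = w + 2*H)
(P(r(-4, 1), 4) + 5)*(-12) = ((4 + 2*(-1 - 4 + 1)) + 5)*(-12) = ((4 + 2*(-4)) + 5)*(-12) = ((4 - 8) + 5)*(-12) = (-4 + 5)*(-12) = 1*(-12) = -12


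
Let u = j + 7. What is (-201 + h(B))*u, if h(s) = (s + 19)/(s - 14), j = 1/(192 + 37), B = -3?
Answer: -5506532/3893 ≈ -1414.5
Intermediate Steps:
j = 1/229 ≈ 0.0043668
h(s) = (19 + s)/(-14 + s)
u = 1604/229 (u = 1/229 + 7 = 1604/229 ≈ 7.0044)
(-201 + h(B))*u = (-201 + (19 - 3)/(-14 - 3))*(1604/229) = (-201 + 16/(-17))*(1604/229) = (-201 - 1/17*16)*(1604/229) = (-201 - 16/17)*(1604/229) = -3433/17*1604/229 = -5506532/3893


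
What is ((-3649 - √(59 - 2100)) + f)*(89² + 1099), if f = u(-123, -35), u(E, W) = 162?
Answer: -31452740 - 9020*I*√2041 ≈ -3.1453e+7 - 4.075e+5*I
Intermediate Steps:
f = 162
((-3649 - √(59 - 2100)) + f)*(89² + 1099) = ((-3649 - √(59 - 2100)) + 162)*(89² + 1099) = ((-3649 - √(-2041)) + 162)*(7921 + 1099) = ((-3649 - I*√2041) + 162)*9020 = (-3487 - I*√2041)*9020 = -31452740 - 9020*I*√2041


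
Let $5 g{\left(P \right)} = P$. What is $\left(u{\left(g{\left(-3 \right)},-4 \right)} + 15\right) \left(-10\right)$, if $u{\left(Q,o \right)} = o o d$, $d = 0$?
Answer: $-150$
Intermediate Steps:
$g{\left(P \right)} = \frac{P}{5}$
$u{\left(Q,o \right)} = 0$ ($u{\left(Q,o \right)} = o o 0 = o^{2} \cdot 0 = 0$)
$\left(u{\left(g{\left(-3 \right)},-4 \right)} + 15\right) \left(-10\right) = \left(0 + 15\right) \left(-10\right) = 15 \left(-10\right) = -150$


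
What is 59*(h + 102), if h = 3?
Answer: 6195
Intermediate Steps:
59*(h + 102) = 59*(3 + 102) = 59*105 = 6195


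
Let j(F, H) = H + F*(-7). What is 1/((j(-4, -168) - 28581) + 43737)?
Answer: 1/15016 ≈ 6.6596e-5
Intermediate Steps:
j(F, H) = H - 7*F
1/((j(-4, -168) - 28581) + 43737) = 1/(((-168 - 7*(-4)) - 28581) + 43737) = 1/(((-168 + 28) - 28581) + 43737) = 1/((-140 - 28581) + 43737) = 1/(-28721 + 43737) = 1/15016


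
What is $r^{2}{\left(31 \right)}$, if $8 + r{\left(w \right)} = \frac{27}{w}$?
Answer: $\frac{48841}{961} \approx 50.823$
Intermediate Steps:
$r{\left(w \right)} = -8 + \frac{27}{w}$
$r^{2}{\left(31 \right)} = \left(-8 + \frac{27}{31}\right)^{2} = \left(- \frac{221}{31}\right)^{2} = \frac{48841}{961}$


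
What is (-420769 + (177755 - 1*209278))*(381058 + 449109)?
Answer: -375477892764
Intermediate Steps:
(-420769 + (177755 - 1*209278))*(381058 + 449109) = (-420769 + (177755 - 209278))*830167 = (-420769 - 31523)*830167 = -452292*830167 = -375477892764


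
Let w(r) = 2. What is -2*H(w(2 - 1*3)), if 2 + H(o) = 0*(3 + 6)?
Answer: 4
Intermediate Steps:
H(o) = -2 (H(o) = -2 + 0*(3 + 6) = -2 + 0*9 = -2 + 0 = -2)
-2*H(w(2 - 1*3)) = -2/(1/(-2)) = -2/(-½) = -2*(-2) = 4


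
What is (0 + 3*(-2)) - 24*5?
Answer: -126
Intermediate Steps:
(0 + 3*(-2)) - 24*5 = (0 - 6) - 120 = -6 - 120 = -126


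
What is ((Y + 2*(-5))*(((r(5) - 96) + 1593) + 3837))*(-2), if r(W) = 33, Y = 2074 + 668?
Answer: -29325288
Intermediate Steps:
Y = 2742
((Y + 2*(-5))*(((r(5) - 96) + 1593) + 3837))*(-2) = ((2742 + 2*(-5))*(((33 - 96) + 1593) + 3837))*(-2) = ((2742 - 10)*((-63 + 1593) + 3837))*(-2) = (2732*(1530 + 3837))*(-2) = (2732*5367)*(-2) = 14662644*(-2) = -29325288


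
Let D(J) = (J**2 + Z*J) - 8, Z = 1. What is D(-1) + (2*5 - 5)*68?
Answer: 332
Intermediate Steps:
D(J) = -8 + J + J**2 (D(J) = (J**2 + 1*J) - 8 = (J**2 + J) - 8 = (J + J**2) - 8 = -8 + J + J**2)
D(-1) + (2*5 - 5)*68 = (-8 - 1 + (-1)**2) + (2*5 - 5)*68 = (-8 - 1 + 1) + (10 - 5)*68 = -8 + 5*68 = -8 + 340 = 332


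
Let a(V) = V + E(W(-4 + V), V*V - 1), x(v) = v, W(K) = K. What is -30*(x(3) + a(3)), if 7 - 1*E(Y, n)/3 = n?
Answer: -90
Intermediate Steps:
E(Y, n) = 21 - 3*n
a(V) = 24 + V - 3*V² (a(V) = V + (21 - 3*(V*V - 1)) = V + (21 - 3*(V² - 1)) = V + (21 - 3*(-1 + V²)) = V + (21 + (3 - 3*V²)) = V + (24 - 3*V²) = 24 + V - 3*V²)
-30*(x(3) + a(3)) = -30*(3 + (24 + 3 - 3*3²)) = -30*(3 + (24 + 3 - 3*9)) = -30*(3 + (24 + 3 - 27)) = -30*(3 + 0) = -30*3 = -90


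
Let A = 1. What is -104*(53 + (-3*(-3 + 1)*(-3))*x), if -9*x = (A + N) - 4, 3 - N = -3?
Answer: -6136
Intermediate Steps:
N = 6 (N = 3 - 1*(-3) = 3 + 3 = 6)
x = -1/3 (x = -((1 + 6) - 4)/9 = -(7 - 4)/9 = -1/9*3 = -1/3 ≈ -0.33333)
-104*(53 + (-3*(-3 + 1)*(-3))*x) = -104*(53 - 3*(-3 + 1)*(-3)*(-1/3)) = -104*(53 - (-6)*(-3)*(-1/3)) = -104*(53 - 3*6*(-1/3)) = -104*(53 - 18*(-1/3)) = -104*(53 + 6) = -104*59 = -6136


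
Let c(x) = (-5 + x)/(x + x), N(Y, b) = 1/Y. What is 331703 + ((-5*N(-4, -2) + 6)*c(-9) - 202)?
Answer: 11934239/36 ≈ 3.3151e+5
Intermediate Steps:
c(x) = (-5 + x)/(2*x) (c(x) = (-5 + x)/((2*x)) = (-5 + x)*(1/(2*x)) = (-5 + x)/(2*x))
331703 + ((-5*N(-4, -2) + 6)*c(-9) - 202) = 331703 + ((-5/(-4) + 6)*((1/2)*(-5 - 9)/(-9)) - 202) = 331703 + ((-5*(-1/4) + 6)*((1/2)*(-1/9)*(-14)) - 202) = 331703 + ((5/4 + 6)*(7/9) - 202) = 331703 + ((29/4)*(7/9) - 202) = 331703 + (203/36 - 202) = 331703 - 7069/36 = 11934239/36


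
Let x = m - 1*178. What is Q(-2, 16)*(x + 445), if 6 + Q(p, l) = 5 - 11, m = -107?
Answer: -1920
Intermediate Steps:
x = -285 (x = -107 - 1*178 = -107 - 178 = -285)
Q(p, l) = -12 (Q(p, l) = -6 + (5 - 11) = -6 - 6 = -12)
Q(-2, 16)*(x + 445) = -12*(-285 + 445) = -12*160 = -1920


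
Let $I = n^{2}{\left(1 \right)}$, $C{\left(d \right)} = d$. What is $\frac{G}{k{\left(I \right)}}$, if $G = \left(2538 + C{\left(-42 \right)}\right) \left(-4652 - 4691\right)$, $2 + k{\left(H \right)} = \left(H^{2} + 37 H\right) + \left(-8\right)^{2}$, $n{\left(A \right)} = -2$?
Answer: $- \frac{11660064}{113} \approx -1.0319 \cdot 10^{5}$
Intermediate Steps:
$I = 4$ ($I = \left(-2\right)^{2} = 4$)
$k{\left(H \right)} = 62 + H^{2} + 37 H$ ($k{\left(H \right)} = -2 + \left(\left(H^{2} + 37 H\right) + \left(-8\right)^{2}\right) = -2 + \left(\left(H^{2} + 37 H\right) + 64\right) = -2 + \left(64 + H^{2} + 37 H\right) = 62 + H^{2} + 37 H$)
$G = -23320128$ ($G = \left(2538 - 42\right) \left(-4652 - 4691\right) = 2496 \left(-9343\right) = -23320128$)
$\frac{G}{k{\left(I \right)}} = - \frac{23320128}{62 + 4^{2} + 37 \cdot 4} = - \frac{23320128}{62 + 16 + 148} = - \frac{23320128}{226} = \left(-23320128\right) \frac{1}{226} = - \frac{11660064}{113}$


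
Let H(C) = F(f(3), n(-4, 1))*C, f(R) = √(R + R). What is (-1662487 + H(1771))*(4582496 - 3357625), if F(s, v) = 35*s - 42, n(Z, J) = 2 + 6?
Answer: -2127440468899 + 75923628935*√6 ≈ -1.9415e+12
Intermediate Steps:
n(Z, J) = 8
f(R) = √2*√R (f(R) = √(2*R) = √2*√R)
F(s, v) = -42 + 35*s
H(C) = C*(-42 + 35*√6) (H(C) = (-42 + 35*(√2*√3))*C = (-42 + 35*√6)*C = C*(-42 + 35*√6))
(-1662487 + H(1771))*(4582496 - 3357625) = (-1662487 + 7*1771*(-6 + 5*√6))*(4582496 - 3357625) = (-1662487 + (-74382 + 61985*√6))*1224871 = (-1736869 + 61985*√6)*1224871 = -2127440468899 + 75923628935*√6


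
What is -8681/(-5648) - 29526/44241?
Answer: 72431091/83291056 ≈ 0.86961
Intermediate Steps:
-8681/(-5648) - 29526/44241 = -8681*(-1/5648) - 29526*1/44241 = 8681/5648 - 9842/14747 = 72431091/83291056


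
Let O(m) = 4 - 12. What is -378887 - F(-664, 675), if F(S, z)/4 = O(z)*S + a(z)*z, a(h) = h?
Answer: -2222635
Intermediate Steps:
O(m) = -8
F(S, z) = -32*S + 4*z**2 (F(S, z) = 4*(-8*S + z*z) = 4*(-8*S + z**2) = 4*(z**2 - 8*S) = -32*S + 4*z**2)
-378887 - F(-664, 675) = -378887 - (-32*(-664) + 4*675**2) = -378887 - (21248 + 4*455625) = -378887 - (21248 + 1822500) = -378887 - 1*1843748 = -378887 - 1843748 = -2222635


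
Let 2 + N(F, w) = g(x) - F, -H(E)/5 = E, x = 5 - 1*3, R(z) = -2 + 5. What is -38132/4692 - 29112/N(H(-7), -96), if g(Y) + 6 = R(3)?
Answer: 4220882/5865 ≈ 719.67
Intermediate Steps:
R(z) = 3
x = 2 (x = 5 - 3 = 2)
H(E) = -5*E
g(Y) = -3 (g(Y) = -6 + 3 = -3)
N(F, w) = -5 - F (N(F, w) = -2 + (-3 - F) = -5 - F)
-38132/4692 - 29112/N(H(-7), -96) = -38132/4692 - 29112/(-5 - (-5)*(-7)) = -38132*1/4692 - 29112/(-5 - 1*35) = -9533/1173 - 29112/(-5 - 35) = -9533/1173 - 29112/(-40) = -9533/1173 - 29112*(-1/40) = -9533/1173 + 3639/5 = 4220882/5865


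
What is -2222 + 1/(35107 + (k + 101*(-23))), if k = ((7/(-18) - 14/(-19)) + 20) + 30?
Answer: -24951608692/11229347 ≈ -2222.0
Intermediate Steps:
k = 17219/342 (k = ((7*(-1/18) - 14*(-1/19)) + 20) + 30 = ((-7/18 + 14/19) + 20) + 30 = (119/342 + 20) + 30 = 6959/342 + 30 = 17219/342 ≈ 50.348)
-2222 + 1/(35107 + (k + 101*(-23))) = -2222 + 1/(35107 + (17219/342 + 101*(-23))) = -2222 + 1/(35107 + (17219/342 - 2323)) = -2222 + 1/(35107 - 777247/342) = -2222 + 1/(11229347/342) = -2222 + 342/11229347 = -24951608692/11229347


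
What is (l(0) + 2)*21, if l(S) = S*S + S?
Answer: 42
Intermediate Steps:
l(S) = S + S² (l(S) = S² + S = S + S²)
(l(0) + 2)*21 = (0*(1 + 0) + 2)*21 = (0*1 + 2)*21 = (0 + 2)*21 = 2*21 = 42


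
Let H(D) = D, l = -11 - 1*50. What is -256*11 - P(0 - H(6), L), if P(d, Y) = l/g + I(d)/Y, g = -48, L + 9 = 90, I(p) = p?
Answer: -1217029/432 ≈ -2817.2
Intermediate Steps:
l = -61 (l = -11 - 50 = -61)
L = 81 (L = -9 + 90 = 81)
P(d, Y) = 61/48 + d/Y (P(d, Y) = -61/(-48) + d/Y = -61*(-1/48) + d/Y = 61/48 + d/Y)
-256*11 - P(0 - H(6), L) = -256*11 - (61/48 + (0 - 1*6)/81) = -2816 - (61/48 + (0 - 6)*(1/81)) = -2816 - (61/48 - 6*1/81) = -2816 - (61/48 - 2/27) = -2816 - 1*517/432 = -2816 - 517/432 = -1217029/432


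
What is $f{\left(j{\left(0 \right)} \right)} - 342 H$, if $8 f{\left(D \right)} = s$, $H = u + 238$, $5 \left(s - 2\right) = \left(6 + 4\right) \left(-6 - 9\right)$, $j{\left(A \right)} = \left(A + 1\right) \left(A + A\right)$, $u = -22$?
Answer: $- \frac{147751}{2} \approx -73876.0$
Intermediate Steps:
$j{\left(A \right)} = 2 A \left(1 + A\right)$ ($j{\left(A \right)} = \left(1 + A\right) 2 A = 2 A \left(1 + A\right)$)
$s = -28$ ($s = 2 + \frac{\left(6 + 4\right) \left(-6 - 9\right)}{5} = 2 + \frac{10 \left(-15\right)}{5} = 2 + \frac{1}{5} \left(-150\right) = 2 - 30 = -28$)
$H = 216$ ($H = -22 + 238 = 216$)
$f{\left(D \right)} = - \frac{7}{2}$ ($f{\left(D \right)} = \frac{1}{8} \left(-28\right) = - \frac{7}{2}$)
$f{\left(j{\left(0 \right)} \right)} - 342 H = - \frac{7}{2} - 73872 = - \frac{147751}{2}$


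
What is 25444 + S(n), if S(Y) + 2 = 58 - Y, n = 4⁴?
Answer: 25244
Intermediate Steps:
n = 256
S(Y) = 56 - Y (S(Y) = -2 + (58 - Y) = 56 - Y)
25444 + S(n) = 25444 + (56 - 1*256) = 25444 + (56 - 256) = 25444 - 200 = 25244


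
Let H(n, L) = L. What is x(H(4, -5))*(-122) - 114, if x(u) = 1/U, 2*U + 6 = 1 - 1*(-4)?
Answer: 130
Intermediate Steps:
U = -½ (U = -3 + (1 - 1*(-4))/2 = -3 + (1 + 4)/2 = -3 + (½)*5 = -3 + 5/2 = -½ ≈ -0.50000)
x(u) = -2 (x(u) = 1/(-½) = -2)
x(H(4, -5))*(-122) - 114 = -2*(-122) - 114 = 244 - 114 = 130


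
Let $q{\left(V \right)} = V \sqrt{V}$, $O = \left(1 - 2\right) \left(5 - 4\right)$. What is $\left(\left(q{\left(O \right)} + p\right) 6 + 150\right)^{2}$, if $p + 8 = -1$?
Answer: $9180 - 1152 i \approx 9180.0 - 1152.0 i$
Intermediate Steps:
$p = -9$ ($p = -8 - 1 = -9$)
$O = -1$ ($O = \left(-1\right) 1 = -1$)
$q{\left(V \right)} = V^{\frac{3}{2}}$
$\left(\left(q{\left(O \right)} + p\right) 6 + 150\right)^{2} = \left(\left(\left(-1\right)^{\frac{3}{2}} - 9\right) 6 + 150\right)^{2} = \left(\left(- i - 9\right) 6 + 150\right)^{2} = \left(\left(-9 - i\right) 6 + 150\right)^{2} = \left(\left(-54 - 6 i\right) + 150\right)^{2} = \left(96 - 6 i\right)^{2}$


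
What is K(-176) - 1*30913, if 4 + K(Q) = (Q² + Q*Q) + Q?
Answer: 30859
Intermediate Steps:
K(Q) = -4 + Q + 2*Q² (K(Q) = -4 + ((Q² + Q*Q) + Q) = -4 + ((Q² + Q²) + Q) = -4 + (2*Q² + Q) = -4 + (Q + 2*Q²) = -4 + Q + 2*Q²)
K(-176) - 1*30913 = (-4 - 176 + 2*(-176)²) - 1*30913 = (-4 - 176 + 2*30976) - 30913 = (-4 - 176 + 61952) - 30913 = 61772 - 30913 = 30859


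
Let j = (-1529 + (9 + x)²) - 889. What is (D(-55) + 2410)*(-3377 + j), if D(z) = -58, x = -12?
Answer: -13608672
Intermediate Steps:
j = -2409 (j = (-1529 + (9 - 12)²) - 889 = (-1529 + (-3)²) - 889 = (-1529 + 9) - 889 = -1520 - 889 = -2409)
(D(-55) + 2410)*(-3377 + j) = (-58 + 2410)*(-3377 - 2409) = 2352*(-5786) = -13608672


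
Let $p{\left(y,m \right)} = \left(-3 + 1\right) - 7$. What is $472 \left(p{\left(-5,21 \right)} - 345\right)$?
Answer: $-167088$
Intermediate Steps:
$p{\left(y,m \right)} = -9$ ($p{\left(y,m \right)} = -2 - 7 = -9$)
$472 \left(p{\left(-5,21 \right)} - 345\right) = 472 \left(-9 - 345\right) = 472 \left(-354\right) = -167088$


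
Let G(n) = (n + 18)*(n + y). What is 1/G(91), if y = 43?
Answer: 1/14606 ≈ 6.8465e-5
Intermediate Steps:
G(n) = (18 + n)*(43 + n) (G(n) = (n + 18)*(n + 43) = (18 + n)*(43 + n))
1/G(91) = 1/(774 + 91² + 61*91) = 1/(774 + 8281 + 5551) = 1/14606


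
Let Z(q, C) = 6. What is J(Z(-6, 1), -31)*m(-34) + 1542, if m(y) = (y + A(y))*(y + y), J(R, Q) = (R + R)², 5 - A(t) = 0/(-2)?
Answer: 285510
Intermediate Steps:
A(t) = 5 (A(t) = 5 - 0/(-2) = 5 - 0*(-1)/2 = 5 - 1*0 = 5 + 0 = 5)
J(R, Q) = 4*R² (J(R, Q) = (2*R)² = 4*R²)
m(y) = 2*y*(5 + y) (m(y) = (y + 5)*(y + y) = (5 + y)*(2*y) = 2*y*(5 + y))
J(Z(-6, 1), -31)*m(-34) + 1542 = (4*6²)*(2*(-34)*(5 - 34)) + 1542 = (4*36)*(2*(-34)*(-29)) + 1542 = 144*1972 + 1542 = 283968 + 1542 = 285510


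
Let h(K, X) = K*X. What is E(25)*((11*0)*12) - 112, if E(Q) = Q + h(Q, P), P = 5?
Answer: -112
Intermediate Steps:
E(Q) = 6*Q (E(Q) = Q + Q*5 = Q + 5*Q = 6*Q)
E(25)*((11*0)*12) - 112 = (6*25)*((11*0)*12) - 112 = 150*(0*12) - 112 = 150*0 - 112 = 0 - 112 = -112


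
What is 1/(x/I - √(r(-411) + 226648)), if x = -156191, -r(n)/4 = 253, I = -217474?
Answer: -33967481534/10671416838741455 - 94589881352*√56409/10671416838741455 ≈ -0.0021084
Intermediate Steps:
r(n) = -1012 (r(n) = -4*253 = -1012)
1/(x/I - √(r(-411) + 226648)) = 1/(-156191/(-217474) - √(-1012 + 226648)) = 1/(-156191*(-1/217474) - √225636) = 1/(156191/217474 - 2*√56409)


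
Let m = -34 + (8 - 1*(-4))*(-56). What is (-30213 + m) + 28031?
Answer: -2888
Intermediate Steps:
m = -706 (m = -34 + (8 + 4)*(-56) = -34 + 12*(-56) = -34 - 672 = -706)
(-30213 + m) + 28031 = (-30213 - 706) + 28031 = -30919 + 28031 = -2888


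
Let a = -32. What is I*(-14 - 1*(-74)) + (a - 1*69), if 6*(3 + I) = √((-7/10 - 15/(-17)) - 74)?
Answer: -281 + I*√2133330/17 ≈ -281.0 + 85.917*I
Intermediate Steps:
I = -3 + I*√2133330/1020 (I = -3 + √((-7/10 - 15/(-17)) - 74)/6 = -3 + √((-7*⅒ - 15*(-1/17)) - 74)/6 = -3 + √((-7/10 + 15/17) - 74)/6 = -3 + √(31/170 - 74)/6 = -3 + √(-12549/170)/6 = -3 + (I*√2133330/170)/6 = -3 + I*√2133330/1020 ≈ -3.0 + 1.432*I)
I*(-14 - 1*(-74)) + (a - 1*69) = (-3 + I*√2133330/1020)*(-14 - 1*(-74)) + (-32 - 1*69) = (-3 + I*√2133330/1020)*(-14 + 74) + (-32 - 69) = (-3 + I*√2133330/1020)*60 - 101 = (-180 + I*√2133330/17) - 101 = -281 + I*√2133330/17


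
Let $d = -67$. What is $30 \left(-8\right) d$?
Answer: $16080$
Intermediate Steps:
$30 \left(-8\right) d = 30 \left(-8\right) \left(-67\right) = \left(-240\right) \left(-67\right) = 16080$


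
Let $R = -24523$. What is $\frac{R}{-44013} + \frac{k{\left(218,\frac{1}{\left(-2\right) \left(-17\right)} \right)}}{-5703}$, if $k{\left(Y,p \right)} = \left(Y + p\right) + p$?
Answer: $\frac{43419082}{83668713} \approx 0.51894$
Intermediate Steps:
$k{\left(Y,p \right)} = Y + 2 p$
$\frac{R}{-44013} + \frac{k{\left(218,\frac{1}{\left(-2\right) \left(-17\right)} \right)}}{-5703} = - \frac{24523}{-44013} + \frac{218 + \frac{2}{\left(-2\right) \left(-17\right)}}{-5703} = \left(-24523\right) \left(- \frac{1}{44013}\right) + \left(218 + \frac{2}{34}\right) \left(- \frac{1}{5703}\right) = \frac{24523}{44013} + \left(218 + 2 \cdot \frac{1}{34}\right) \left(- \frac{1}{5703}\right) = \frac{24523}{44013} + \left(218 + \frac{1}{17}\right) \left(- \frac{1}{5703}\right) = \frac{24523}{44013} + \frac{3707}{17} \left(- \frac{1}{5703}\right) = \frac{24523}{44013} - \frac{3707}{96951} = \frac{43419082}{83668713}$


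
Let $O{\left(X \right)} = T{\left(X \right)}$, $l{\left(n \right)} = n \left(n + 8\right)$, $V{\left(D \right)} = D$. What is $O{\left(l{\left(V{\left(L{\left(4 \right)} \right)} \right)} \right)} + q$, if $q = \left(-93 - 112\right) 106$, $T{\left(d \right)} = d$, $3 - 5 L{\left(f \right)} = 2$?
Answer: $- \frac{543209}{25} \approx -21728.0$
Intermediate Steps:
$L{\left(f \right)} = \frac{1}{5}$ ($L{\left(f \right)} = \frac{3}{5} - \frac{2}{5} = \frac{1}{5}$)
$l{\left(n \right)} = n \left(8 + n\right)$
$O{\left(X \right)} = X$
$q = -21730$ ($q = \left(-205\right) 106 = -21730$)
$O{\left(l{\left(V{\left(L{\left(4 \right)} \right)} \right)} \right)} + q = \frac{8 + \frac{1}{5}}{5} - 21730 = \frac{1}{5} \cdot \frac{41}{5} - 21730 = \frac{41}{25} - 21730 = - \frac{543209}{25}$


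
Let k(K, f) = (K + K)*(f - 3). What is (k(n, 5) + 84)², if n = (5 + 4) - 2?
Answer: 12544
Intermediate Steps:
n = 7 (n = 9 - 2 = 7)
k(K, f) = 2*K*(-3 + f) (k(K, f) = (2*K)*(-3 + f) = 2*K*(-3 + f))
(k(n, 5) + 84)² = (2*7*(-3 + 5) + 84)² = (2*7*2 + 84)² = (28 + 84)² = 112² = 12544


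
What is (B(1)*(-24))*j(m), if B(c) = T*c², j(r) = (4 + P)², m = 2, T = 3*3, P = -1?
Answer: -1944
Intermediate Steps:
T = 9
j(r) = 9 (j(r) = (4 - 1)² = 3² = 9)
B(c) = 9*c²
(B(1)*(-24))*j(m) = ((9*1²)*(-24))*9 = ((9*1)*(-24))*9 = (9*(-24))*9 = -216*9 = -1944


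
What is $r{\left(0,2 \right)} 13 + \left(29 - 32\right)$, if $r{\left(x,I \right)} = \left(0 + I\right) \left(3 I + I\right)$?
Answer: $205$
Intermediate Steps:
$r{\left(x,I \right)} = 4 I^{2}$ ($r{\left(x,I \right)} = I 4 I = 4 I^{2}$)
$r{\left(0,2 \right)} 13 + \left(29 - 32\right) = 4 \cdot 2^{2} \cdot 13 + \left(29 - 32\right) = 4 \cdot 4 \cdot 13 + \left(29 - 32\right) = 16 \cdot 13 - 3 = 208 - 3 = 205$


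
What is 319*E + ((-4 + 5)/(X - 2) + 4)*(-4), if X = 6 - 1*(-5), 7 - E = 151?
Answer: -413572/9 ≈ -45952.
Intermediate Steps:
E = -144 (E = 7 - 1*151 = 7 - 151 = -144)
X = 11 (X = 6 + 5 = 11)
319*E + ((-4 + 5)/(X - 2) + 4)*(-4) = 319*(-144) + ((-4 + 5)/(11 - 2) + 4)*(-4) = -45936 + (1/9 + 4)*(-4) = -45936 + (1*(⅑) + 4)*(-4) = -45936 + (⅑ + 4)*(-4) = -45936 + (37/9)*(-4) = -45936 - 148/9 = -413572/9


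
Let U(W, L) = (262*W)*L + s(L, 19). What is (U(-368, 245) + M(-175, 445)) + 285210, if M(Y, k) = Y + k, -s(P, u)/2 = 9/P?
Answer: -5717427818/245 ≈ -2.3336e+7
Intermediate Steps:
s(P, u) = -18/P
U(W, L) = -18/L + 262*L*W (U(W, L) = (262*W)*L - 18/L = 262*L*W - 18/L = -18/L + 262*L*W)
(U(-368, 245) + M(-175, 445)) + 285210 = ((-18/245 + 262*245*(-368)) + (-175 + 445)) + 285210 = ((-18*1/245 - 23621920) + 270) + 285210 = ((-18/245 - 23621920) + 270) + 285210 = (-5787370418/245 + 270) + 285210 = -5787304268/245 + 285210 = -5717427818/245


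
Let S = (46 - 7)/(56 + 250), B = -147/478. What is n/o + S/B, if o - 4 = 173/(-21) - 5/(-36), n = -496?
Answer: 933855493/7744401 ≈ 120.58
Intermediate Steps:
B = -147/478 (B = -147*1/478 = -147/478 ≈ -0.30753)
S = 13/102 (S = 39/306 = 39*(1/306) = 13/102 ≈ 0.12745)
o = -1033/252 (o = 4 + (173/(-21) - 5/(-36)) = 4 + (173*(-1/21) - 5*(-1/36)) = 4 + (-173/21 + 5/36) = 4 - 2041/252 = -1033/252 ≈ -4.0992)
n/o + S/B = -496/(-1033/252) + 13/(102*(-147/478)) = -496*(-252/1033) + (13/102)*(-478/147) = 124992/1033 - 3107/7497 = 933855493/7744401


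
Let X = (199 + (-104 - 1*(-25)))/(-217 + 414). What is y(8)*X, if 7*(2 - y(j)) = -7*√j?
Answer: 240/197 + 240*√2/197 ≈ 2.9412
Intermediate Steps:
y(j) = 2 + √j (y(j) = 2 - (-1)*√j = 2 + √j)
X = 120/197 (X = (199 + (-104 + 25))/197 = (199 - 79)*(1/197) = 120*(1/197) = 120/197 ≈ 0.60914)
y(8)*X = (2 + √8)*(120/197) = (2 + 2*√2)*(120/197) = 240/197 + 240*√2/197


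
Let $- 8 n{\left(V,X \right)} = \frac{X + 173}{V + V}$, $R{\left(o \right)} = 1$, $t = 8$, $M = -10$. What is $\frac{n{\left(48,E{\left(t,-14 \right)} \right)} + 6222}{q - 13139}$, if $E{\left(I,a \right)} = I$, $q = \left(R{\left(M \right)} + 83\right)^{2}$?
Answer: $- \frac{60485}{59136} \approx -1.0228$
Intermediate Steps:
$q = 7056$ ($q = \left(1 + 83\right)^{2} = 84^{2} = 7056$)
$n{\left(V,X \right)} = - \frac{173 + X}{16 V}$ ($n{\left(V,X \right)} = - \frac{\left(X + 173\right) \frac{1}{V + V}}{8} = - \frac{\left(173 + X\right) \frac{1}{2 V}}{8} = - \frac{\frac{1}{2} \frac{1}{V} \left(173 + X\right)}{8} = - \frac{173 + X}{16 V}$)
$\frac{n{\left(48,E{\left(t,-14 \right)} \right)} + 6222}{q - 13139} = \frac{\frac{-173 - 8}{16 \cdot 48} + 6222}{7056 - 13139} = \frac{\frac{1}{16} \cdot \frac{1}{48} \left(-173 - 8\right) + 6222}{-6083} = \left(\frac{1}{16} \cdot \frac{1}{48} \left(-181\right) + 6222\right) \left(- \frac{1}{6083}\right) = \left(- \frac{181}{768} + 6222\right) \left(- \frac{1}{6083}\right) = \frac{4778315}{768} \left(- \frac{1}{6083}\right) = - \frac{60485}{59136}$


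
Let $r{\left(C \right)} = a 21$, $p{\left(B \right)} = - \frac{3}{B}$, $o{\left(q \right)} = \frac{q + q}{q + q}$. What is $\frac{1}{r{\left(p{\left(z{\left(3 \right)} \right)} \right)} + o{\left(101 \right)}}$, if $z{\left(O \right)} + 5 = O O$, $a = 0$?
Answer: $1$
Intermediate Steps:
$z{\left(O \right)} = -5 + O^{2}$ ($z{\left(O \right)} = -5 + O O = -5 + O^{2}$)
$o{\left(q \right)} = 1$ ($o{\left(q \right)} = \frac{2 q}{2 q} = 2 q \frac{1}{2 q} = 1$)
$r{\left(C \right)} = 0$ ($r{\left(C \right)} = 0 \cdot 21 = 0$)
$\frac{1}{r{\left(p{\left(z{\left(3 \right)} \right)} \right)} + o{\left(101 \right)}} = \frac{1}{0 + 1} = 1^{-1} = 1$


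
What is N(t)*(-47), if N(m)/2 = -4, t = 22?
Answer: 376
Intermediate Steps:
N(m) = -8 (N(m) = 2*(-4) = -8)
N(t)*(-47) = -8*(-47) = 376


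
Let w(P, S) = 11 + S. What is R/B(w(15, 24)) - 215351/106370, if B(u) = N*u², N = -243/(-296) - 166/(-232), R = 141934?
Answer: 2293050622899/31246719350 ≈ 73.385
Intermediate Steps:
N = 13189/8584 (N = -243*(-1/296) - 166*(-1/232) = 243/296 + 83/116 = 13189/8584 ≈ 1.5365)
B(u) = 13189*u²/8584
R/B(w(15, 24)) - 215351/106370 = 141934/((13189*(11 + 24)²/8584)) - 215351/106370 = 141934/(((13189/8584)*35²)) - 215351*1/106370 = 141934/(((13189/8584)*1225)) - 215351/106370 = 141934/(16156525/8584) - 215351/106370 = 141934*(8584/16156525) - 215351/106370 = 1218361456/16156525 - 215351/106370 = 2293050622899/31246719350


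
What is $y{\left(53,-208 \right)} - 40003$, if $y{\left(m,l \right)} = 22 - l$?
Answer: $-39773$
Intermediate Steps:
$y{\left(53,-208 \right)} - 40003 = \left(22 - -208\right) - 40003 = \left(22 + 208\right) - 40003 = 230 - 40003 = -39773$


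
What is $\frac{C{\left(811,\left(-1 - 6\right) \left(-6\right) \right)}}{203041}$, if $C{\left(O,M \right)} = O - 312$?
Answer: $\frac{499}{203041} \approx 0.0024576$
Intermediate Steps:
$C{\left(O,M \right)} = -312 + O$ ($C{\left(O,M \right)} = O - 312 = -312 + O$)
$\frac{C{\left(811,\left(-1 - 6\right) \left(-6\right) \right)}}{203041} = \frac{-312 + 811}{203041} = 499 \cdot \frac{1}{203041} = \frac{499}{203041}$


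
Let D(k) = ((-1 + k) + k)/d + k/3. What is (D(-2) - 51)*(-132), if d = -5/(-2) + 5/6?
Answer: 7018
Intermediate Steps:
d = 10/3 (d = -5*(-1/2) + 5*(1/6) = 5/2 + 5/6 = 10/3 ≈ 3.3333)
D(k) = -3/10 + 14*k/15 (D(k) = ((-1 + k) + k)/(10/3) + k/3 = (-1 + 2*k)*(3/10) + k*(1/3) = (-3/10 + 3*k/5) + k/3 = -3/10 + 14*k/15)
(D(-2) - 51)*(-132) = ((-3/10 + (14/15)*(-2)) - 51)*(-132) = ((-3/10 - 28/15) - 51)*(-132) = (-13/6 - 51)*(-132) = -319/6*(-132) = 7018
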